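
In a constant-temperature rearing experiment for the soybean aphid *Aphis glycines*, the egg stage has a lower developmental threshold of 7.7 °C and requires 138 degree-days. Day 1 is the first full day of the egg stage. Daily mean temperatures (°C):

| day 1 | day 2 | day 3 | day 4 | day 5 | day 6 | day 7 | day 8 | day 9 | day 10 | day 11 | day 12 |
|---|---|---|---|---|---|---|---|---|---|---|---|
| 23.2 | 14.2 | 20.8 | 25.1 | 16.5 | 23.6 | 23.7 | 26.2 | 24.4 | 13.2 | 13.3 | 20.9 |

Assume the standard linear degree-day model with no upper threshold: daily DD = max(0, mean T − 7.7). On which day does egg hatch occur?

day 11

Daily DD above 7.7 °C: 15.5, 6.5, 13.1, 17.4, 8.8, 15.9, 16.0, 18.5, 16.7, 5.5, 5.6, 13.2.
Cumulative: 15.5, 22.0, 35.1, 52.5, 61.3, 77.2, 93.2, 111.7, 128.4, 133.9, 139.5, 152.7.
The total first reaches 138 DD on day 11.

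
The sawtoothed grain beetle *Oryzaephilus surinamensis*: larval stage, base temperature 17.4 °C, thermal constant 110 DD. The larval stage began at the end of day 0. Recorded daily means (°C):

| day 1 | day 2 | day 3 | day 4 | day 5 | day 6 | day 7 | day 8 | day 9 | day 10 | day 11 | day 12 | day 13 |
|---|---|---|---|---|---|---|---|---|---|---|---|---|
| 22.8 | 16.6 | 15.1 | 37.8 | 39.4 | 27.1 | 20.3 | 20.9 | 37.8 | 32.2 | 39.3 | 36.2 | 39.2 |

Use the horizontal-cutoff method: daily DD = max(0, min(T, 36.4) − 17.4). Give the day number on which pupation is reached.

Daily DD above 17.4 °C (capped at 19.0): 5.4, 0.0, 0.0, 19.0, 19.0, 9.7, 2.9, 3.5, 19.0, 14.8, 19.0, 18.8, 19.0.
Cumulative: 5.4, 5.4, 5.4, 24.4, 43.4, 53.1, 56.0, 59.5, 78.5, 93.3, 112.3, 131.1, 150.1.
The total first reaches 110 DD on day 11.

day 11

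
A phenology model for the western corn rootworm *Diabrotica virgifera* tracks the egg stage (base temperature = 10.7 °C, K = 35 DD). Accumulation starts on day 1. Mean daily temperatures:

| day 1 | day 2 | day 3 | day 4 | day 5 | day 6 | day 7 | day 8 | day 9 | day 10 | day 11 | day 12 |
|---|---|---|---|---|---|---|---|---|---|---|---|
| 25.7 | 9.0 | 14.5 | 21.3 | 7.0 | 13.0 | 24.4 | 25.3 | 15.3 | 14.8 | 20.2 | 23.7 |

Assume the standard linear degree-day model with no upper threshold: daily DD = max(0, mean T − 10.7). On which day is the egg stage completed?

Daily DD above 10.7 °C: 15.0, 0.0, 3.8, 10.6, 0.0, 2.3, 13.7, 14.6, 4.6, 4.1, 9.5, 13.0.
Cumulative: 15.0, 15.0, 18.8, 29.4, 29.4, 31.7, 45.4, 60.0, 64.6, 68.7, 78.2, 91.2.
The total first reaches 35 DD on day 7.

day 7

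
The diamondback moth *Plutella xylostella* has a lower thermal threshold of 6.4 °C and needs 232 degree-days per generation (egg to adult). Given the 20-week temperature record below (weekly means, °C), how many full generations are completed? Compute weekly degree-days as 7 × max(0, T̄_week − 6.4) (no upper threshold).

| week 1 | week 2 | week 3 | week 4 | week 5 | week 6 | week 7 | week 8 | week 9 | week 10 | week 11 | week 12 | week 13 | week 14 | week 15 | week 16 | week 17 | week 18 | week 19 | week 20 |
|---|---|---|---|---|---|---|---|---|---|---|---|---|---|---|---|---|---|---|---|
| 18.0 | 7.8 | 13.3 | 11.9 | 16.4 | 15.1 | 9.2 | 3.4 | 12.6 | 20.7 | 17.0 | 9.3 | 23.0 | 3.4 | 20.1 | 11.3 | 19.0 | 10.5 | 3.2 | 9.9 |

Weekly DD (7 × max(0, T̄ − 6.4)): 81.2, 9.8, 48.3, 38.5, 70.0, 60.9, 19.6, 0.0, 43.4, 100.1, 74.2, 20.3, 116.2, 0.0, 95.9, 34.3, 88.2, 28.7, 0.0, 24.5.
Season total = 954.1 DD.
Complete generations = ⌊954.1 / 232⌋ = 4.

4 generations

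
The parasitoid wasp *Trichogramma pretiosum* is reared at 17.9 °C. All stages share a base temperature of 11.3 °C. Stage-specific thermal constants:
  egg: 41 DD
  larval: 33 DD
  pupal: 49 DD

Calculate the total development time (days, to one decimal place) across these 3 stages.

Daily accumulation at 17.9 °C = 17.9 − 11.3 = 6.6 DD/day.
Total K = 41 + 33 + 49 = 123 DD.
Total duration = 123 / 6.6 = 18.636 ≈ 18.6 days.

18.6 days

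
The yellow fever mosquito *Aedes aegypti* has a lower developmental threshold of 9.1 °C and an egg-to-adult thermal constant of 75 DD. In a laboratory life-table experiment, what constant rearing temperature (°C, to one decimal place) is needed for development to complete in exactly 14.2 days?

14.4 °C

Required daily accumulation = 75 / 14.2 = 5.282 DD/day.
T = T_base + 5.282 = 9.1 + 5.282 = 14.382 ≈ 14.4 °C.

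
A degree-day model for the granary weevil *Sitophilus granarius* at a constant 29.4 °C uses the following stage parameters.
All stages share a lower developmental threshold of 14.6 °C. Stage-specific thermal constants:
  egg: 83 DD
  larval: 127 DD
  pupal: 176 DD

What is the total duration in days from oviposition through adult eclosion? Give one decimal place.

Daily accumulation at 29.4 °C = 29.4 − 14.6 = 14.8 DD/day.
Total K = 83 + 127 + 176 = 386 DD.
Total duration = 386 / 14.8 = 26.081 ≈ 26.1 days.

26.1 days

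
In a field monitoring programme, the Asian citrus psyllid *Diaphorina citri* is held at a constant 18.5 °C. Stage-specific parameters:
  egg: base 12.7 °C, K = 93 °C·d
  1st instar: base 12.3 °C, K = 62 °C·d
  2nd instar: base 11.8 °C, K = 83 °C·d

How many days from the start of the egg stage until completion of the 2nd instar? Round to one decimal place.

38.4 days

egg: 93 / (18.5 − 12.7) = 93 / 5.8 = 16.034 d.
1st instar: 62 / (18.5 − 12.3) = 62 / 6.2 = 10.000 d.
2nd instar: 83 / (18.5 − 11.8) = 83 / 6.7 = 12.388 d.
Sum = 38.423 ≈ 38.4 days.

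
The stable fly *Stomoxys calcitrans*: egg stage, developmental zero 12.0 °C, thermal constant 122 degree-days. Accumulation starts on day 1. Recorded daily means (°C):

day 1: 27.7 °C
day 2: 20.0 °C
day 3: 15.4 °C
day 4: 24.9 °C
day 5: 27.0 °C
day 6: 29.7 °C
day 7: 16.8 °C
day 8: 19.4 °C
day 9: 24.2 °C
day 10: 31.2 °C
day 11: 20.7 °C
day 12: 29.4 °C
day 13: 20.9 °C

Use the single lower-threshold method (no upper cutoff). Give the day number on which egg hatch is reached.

Daily DD above 12.0 °C: 15.7, 8.0, 3.4, 12.9, 15.0, 17.7, 4.8, 7.4, 12.2, 19.2, 8.7, 17.4, 8.9.
Cumulative: 15.7, 23.7, 27.1, 40.0, 55.0, 72.7, 77.5, 84.9, 97.1, 116.3, 125.0, 142.4, 151.3.
The total first reaches 122 DD on day 11.

day 11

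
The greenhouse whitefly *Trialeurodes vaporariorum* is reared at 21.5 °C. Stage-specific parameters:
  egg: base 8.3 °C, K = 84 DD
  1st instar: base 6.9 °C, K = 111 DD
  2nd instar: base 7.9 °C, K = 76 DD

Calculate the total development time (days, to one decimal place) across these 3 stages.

19.6 days

egg: 84 / (21.5 − 8.3) = 84 / 13.2 = 6.364 d.
1st instar: 111 / (21.5 − 6.9) = 111 / 14.6 = 7.603 d.
2nd instar: 76 / (21.5 − 7.9) = 76 / 13.6 = 5.588 d.
Sum = 19.555 ≈ 19.6 days.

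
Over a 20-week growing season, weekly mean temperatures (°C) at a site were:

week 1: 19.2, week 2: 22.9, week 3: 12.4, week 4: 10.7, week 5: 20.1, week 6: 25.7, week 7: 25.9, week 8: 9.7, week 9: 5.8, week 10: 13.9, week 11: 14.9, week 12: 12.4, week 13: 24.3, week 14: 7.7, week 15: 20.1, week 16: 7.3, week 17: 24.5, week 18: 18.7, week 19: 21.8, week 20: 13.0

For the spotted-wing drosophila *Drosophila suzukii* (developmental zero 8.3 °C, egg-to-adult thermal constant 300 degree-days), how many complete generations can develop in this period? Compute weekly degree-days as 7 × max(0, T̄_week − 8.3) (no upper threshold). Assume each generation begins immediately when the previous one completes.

Weekly DD (7 × max(0, T̄ − 8.3)): 76.3, 102.2, 28.7, 16.8, 82.6, 121.8, 123.2, 9.8, 0.0, 39.2, 46.2, 28.7, 112.0, 0.0, 82.6, 0.0, 113.4, 72.8, 94.5, 32.9.
Season total = 1183.7 DD.
Complete generations = ⌊1183.7 / 300⌋ = 3.

3 generations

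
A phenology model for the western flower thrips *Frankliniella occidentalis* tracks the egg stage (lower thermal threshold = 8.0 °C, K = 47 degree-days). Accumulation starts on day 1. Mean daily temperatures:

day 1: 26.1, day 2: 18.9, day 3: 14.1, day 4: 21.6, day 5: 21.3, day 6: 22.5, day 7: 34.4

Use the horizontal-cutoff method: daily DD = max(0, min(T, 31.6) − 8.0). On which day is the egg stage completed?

day 4

Daily DD above 8.0 °C (capped at 23.6): 18.1, 10.9, 6.1, 13.6, 13.3, 14.5, 23.6.
Cumulative: 18.1, 29.0, 35.1, 48.7, 62.0, 76.5, 100.1.
The total first reaches 47 DD on day 4.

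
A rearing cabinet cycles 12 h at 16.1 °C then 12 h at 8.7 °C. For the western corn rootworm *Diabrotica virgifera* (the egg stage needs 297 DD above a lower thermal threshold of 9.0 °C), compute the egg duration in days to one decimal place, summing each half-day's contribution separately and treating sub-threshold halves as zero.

83.7 days

Day half: max(0, 16.1 − 9.0) × 0.5 = 7.1 × 0.5 = 3.55 DD.
Night half: max(0, 8.7 − 9.0) × 0.5 = 0.0 × 0.5 = 0.00 DD.
Per 24 h: 3.55 DD/day.
Duration = 297 / 3.55 = 83.662 ≈ 83.7 days.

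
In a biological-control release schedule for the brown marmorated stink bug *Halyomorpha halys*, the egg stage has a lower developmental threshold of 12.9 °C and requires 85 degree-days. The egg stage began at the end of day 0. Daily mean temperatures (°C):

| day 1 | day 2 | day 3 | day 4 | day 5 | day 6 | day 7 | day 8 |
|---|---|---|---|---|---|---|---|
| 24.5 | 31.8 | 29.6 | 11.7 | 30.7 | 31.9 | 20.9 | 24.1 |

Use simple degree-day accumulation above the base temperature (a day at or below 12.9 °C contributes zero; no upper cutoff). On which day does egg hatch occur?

Daily DD above 12.9 °C: 11.6, 18.9, 16.7, 0.0, 17.8, 19.0, 8.0, 11.2.
Cumulative: 11.6, 30.5, 47.2, 47.2, 65.0, 84.0, 92.0, 103.2.
The total first reaches 85 DD on day 7.

day 7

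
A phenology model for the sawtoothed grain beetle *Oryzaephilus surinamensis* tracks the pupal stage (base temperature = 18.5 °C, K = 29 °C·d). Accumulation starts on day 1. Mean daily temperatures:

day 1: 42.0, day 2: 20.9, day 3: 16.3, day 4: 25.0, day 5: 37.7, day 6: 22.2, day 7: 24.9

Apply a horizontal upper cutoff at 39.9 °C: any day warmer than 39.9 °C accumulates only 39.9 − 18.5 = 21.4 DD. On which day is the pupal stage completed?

day 4

Daily DD above 18.5 °C (capped at 21.4): 21.4, 2.4, 0.0, 6.5, 19.2, 3.7, 6.4.
Cumulative: 21.4, 23.8, 23.8, 30.3, 49.5, 53.2, 59.6.
The total first reaches 29 DD on day 4.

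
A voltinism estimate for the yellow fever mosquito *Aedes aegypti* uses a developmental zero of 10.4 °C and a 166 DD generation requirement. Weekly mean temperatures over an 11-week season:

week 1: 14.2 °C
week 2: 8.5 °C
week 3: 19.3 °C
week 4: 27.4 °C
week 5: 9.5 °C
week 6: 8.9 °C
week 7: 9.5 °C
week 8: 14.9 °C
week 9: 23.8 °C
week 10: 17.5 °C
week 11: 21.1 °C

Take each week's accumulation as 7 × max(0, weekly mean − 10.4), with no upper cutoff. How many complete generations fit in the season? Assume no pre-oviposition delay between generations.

2 generations

Weekly DD (7 × max(0, T̄ − 10.4)): 26.6, 0.0, 62.3, 119.0, 0.0, 0.0, 0.0, 31.5, 93.8, 49.7, 74.9.
Season total = 457.8 DD.
Complete generations = ⌊457.8 / 166⌋ = 2.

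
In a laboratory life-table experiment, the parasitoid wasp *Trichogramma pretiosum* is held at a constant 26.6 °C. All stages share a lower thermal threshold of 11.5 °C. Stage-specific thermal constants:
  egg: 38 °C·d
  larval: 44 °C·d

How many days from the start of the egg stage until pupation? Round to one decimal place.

5.4 days

Daily accumulation at 26.6 °C = 26.6 − 11.5 = 15.1 DD/day.
Total K = 38 + 44 = 82 DD.
Total duration = 82 / 15.1 = 5.430 ≈ 5.4 days.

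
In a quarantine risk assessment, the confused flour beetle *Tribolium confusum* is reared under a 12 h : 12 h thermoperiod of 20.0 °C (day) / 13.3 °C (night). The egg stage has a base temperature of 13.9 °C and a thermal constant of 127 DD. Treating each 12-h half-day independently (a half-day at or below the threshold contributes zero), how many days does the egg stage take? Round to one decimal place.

41.6 days

Day half: max(0, 20.0 − 13.9) × 0.5 = 6.1 × 0.5 = 3.05 DD.
Night half: max(0, 13.3 − 13.9) × 0.5 = 0.0 × 0.5 = 0.00 DD.
Per 24 h: 3.05 DD/day.
Duration = 127 / 3.05 = 41.639 ≈ 41.6 days.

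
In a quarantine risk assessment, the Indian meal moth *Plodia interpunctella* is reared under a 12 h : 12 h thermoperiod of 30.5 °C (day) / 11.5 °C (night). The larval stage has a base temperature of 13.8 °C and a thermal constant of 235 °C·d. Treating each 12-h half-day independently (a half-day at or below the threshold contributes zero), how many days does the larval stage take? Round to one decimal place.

28.1 days

Day half: max(0, 30.5 − 13.8) × 0.5 = 16.7 × 0.5 = 8.35 DD.
Night half: max(0, 11.5 − 13.8) × 0.5 = 0.0 × 0.5 = 0.00 DD.
Per 24 h: 8.35 DD/day.
Duration = 235 / 8.35 = 28.144 ≈ 28.1 days.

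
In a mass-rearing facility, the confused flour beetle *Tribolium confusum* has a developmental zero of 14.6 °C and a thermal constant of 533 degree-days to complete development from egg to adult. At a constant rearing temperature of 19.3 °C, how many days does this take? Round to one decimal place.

113.4 days

Daily accumulation = 19.3 − 14.6 = 4.7 DD/day.
Duration = 533 / 4.7 = 113.404 ≈ 113.4 days.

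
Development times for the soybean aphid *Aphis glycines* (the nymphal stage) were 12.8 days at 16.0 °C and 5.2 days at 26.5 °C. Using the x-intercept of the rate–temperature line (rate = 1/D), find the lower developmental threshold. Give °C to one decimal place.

Linear rate model ⇒ the product D·(T − T_b) is constant across temperatures.
12.8·(16.0 − T_b) = 5.2·(26.5 − T_b)
T_b = (12.8·16.0 − 5.2·26.5) / (12.8 − 5.2) = 67.00 / 7.6 = 8.816 °C ≈ 8.8 °C.

8.8 °C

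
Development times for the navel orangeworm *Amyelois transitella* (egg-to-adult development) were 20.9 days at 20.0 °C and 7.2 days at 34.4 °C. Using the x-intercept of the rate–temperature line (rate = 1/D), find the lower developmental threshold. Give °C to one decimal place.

Linear rate model ⇒ the product D·(T − T_b) is constant across temperatures.
20.9·(20.0 − T_b) = 7.2·(34.4 − T_b)
T_b = (20.9·20.0 − 7.2·34.4) / (20.9 − 7.2) = 170.32 / 13.7 = 12.432 °C ≈ 12.4 °C.

12.4 °C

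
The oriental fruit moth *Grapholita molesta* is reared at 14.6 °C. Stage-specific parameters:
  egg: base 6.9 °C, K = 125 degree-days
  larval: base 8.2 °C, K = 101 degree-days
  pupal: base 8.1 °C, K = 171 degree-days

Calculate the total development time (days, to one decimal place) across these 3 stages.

egg: 125 / (14.6 − 6.9) = 125 / 7.7 = 16.234 d.
larval: 101 / (14.6 − 8.2) = 101 / 6.4 = 15.781 d.
pupal: 171 / (14.6 − 8.1) = 171 / 6.5 = 26.308 d.
Sum = 58.323 ≈ 58.3 days.

58.3 days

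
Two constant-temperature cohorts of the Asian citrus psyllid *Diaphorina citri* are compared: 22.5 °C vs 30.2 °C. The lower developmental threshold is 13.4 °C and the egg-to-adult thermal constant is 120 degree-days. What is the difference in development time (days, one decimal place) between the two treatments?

6.0 days

At 22.5 °C: 120 / (22.5 − 13.4) = 120 / 9.1 = 13.187 d.
At 30.2 °C: 120 / (30.2 − 13.4) = 120 / 16.8 = 7.143 d.
Difference = |13.187 − 7.143| = 6.044 ≈ 6.0 days.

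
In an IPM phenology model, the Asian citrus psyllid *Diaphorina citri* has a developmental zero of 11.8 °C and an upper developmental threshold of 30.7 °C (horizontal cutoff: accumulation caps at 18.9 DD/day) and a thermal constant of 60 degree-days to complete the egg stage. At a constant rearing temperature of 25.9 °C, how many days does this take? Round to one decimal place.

Daily accumulation = 25.9 − 11.8 = 14.1 DD/day.
Duration = 60 / 14.1 = 4.255 ≈ 4.3 days.

4.3 days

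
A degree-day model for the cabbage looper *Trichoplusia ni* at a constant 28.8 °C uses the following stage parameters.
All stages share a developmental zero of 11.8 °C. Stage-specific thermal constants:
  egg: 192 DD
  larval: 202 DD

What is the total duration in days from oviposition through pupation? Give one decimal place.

Daily accumulation at 28.8 °C = 28.8 − 11.8 = 17.0 DD/day.
Total K = 192 + 202 = 394 DD.
Total duration = 394 / 17.0 = 23.176 ≈ 23.2 days.

23.2 days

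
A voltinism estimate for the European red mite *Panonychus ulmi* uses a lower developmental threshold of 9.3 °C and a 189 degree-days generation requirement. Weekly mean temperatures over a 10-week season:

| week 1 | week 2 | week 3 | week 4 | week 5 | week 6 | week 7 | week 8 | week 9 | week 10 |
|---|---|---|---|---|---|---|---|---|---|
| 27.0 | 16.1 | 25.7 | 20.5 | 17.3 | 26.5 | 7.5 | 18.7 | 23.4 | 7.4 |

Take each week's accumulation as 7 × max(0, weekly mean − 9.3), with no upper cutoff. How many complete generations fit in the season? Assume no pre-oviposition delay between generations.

3 generations

Weekly DD (7 × max(0, T̄ − 9.3)): 123.9, 47.6, 114.8, 78.4, 56.0, 120.4, 0.0, 65.8, 98.7, 0.0.
Season total = 705.6 DD.
Complete generations = ⌊705.6 / 189⌋ = 3.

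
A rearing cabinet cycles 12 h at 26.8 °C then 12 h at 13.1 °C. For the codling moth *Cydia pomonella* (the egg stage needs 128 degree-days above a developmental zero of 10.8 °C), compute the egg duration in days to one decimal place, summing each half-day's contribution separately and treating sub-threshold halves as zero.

Day half: max(0, 26.8 − 10.8) × 0.5 = 16.0 × 0.5 = 8.00 DD.
Night half: max(0, 13.1 − 10.8) × 0.5 = 2.3 × 0.5 = 1.15 DD.
Per 24 h: 9.15 DD/day.
Duration = 128 / 9.15 = 13.989 ≈ 14.0 days.

14.0 days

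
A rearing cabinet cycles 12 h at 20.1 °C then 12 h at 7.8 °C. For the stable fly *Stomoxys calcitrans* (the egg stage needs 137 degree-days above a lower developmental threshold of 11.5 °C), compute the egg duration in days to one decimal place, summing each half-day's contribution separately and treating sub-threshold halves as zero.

Day half: max(0, 20.1 − 11.5) × 0.5 = 8.6 × 0.5 = 4.30 DD.
Night half: max(0, 7.8 − 11.5) × 0.5 = 0.0 × 0.5 = 0.00 DD.
Per 24 h: 4.30 DD/day.
Duration = 137 / 4.30 = 31.860 ≈ 31.9 days.

31.9 days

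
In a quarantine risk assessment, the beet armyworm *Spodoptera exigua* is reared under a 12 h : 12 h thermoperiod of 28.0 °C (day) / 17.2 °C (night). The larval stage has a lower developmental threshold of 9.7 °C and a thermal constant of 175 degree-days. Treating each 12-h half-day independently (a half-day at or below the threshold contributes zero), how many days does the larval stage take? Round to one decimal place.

13.6 days

Day half: max(0, 28.0 − 9.7) × 0.5 = 18.3 × 0.5 = 9.15 DD.
Night half: max(0, 17.2 − 9.7) × 0.5 = 7.5 × 0.5 = 3.75 DD.
Per 24 h: 12.90 DD/day.
Duration = 175 / 12.90 = 13.566 ≈ 13.6 days.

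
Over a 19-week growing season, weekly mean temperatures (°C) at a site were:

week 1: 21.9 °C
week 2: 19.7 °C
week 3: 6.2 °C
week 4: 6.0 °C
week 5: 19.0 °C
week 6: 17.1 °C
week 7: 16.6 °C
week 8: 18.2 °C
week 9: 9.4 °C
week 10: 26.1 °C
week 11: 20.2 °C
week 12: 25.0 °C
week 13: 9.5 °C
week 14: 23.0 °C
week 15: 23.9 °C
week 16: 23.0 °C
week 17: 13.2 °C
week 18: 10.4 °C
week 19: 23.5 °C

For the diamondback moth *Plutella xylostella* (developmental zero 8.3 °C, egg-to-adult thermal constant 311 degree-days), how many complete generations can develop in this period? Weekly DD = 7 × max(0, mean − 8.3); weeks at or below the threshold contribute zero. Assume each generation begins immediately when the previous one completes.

4 generations

Weekly DD (7 × max(0, T̄ − 8.3)): 95.2, 79.8, 0.0, 0.0, 74.9, 61.6, 58.1, 69.3, 7.7, 124.6, 83.3, 116.9, 8.4, 102.9, 109.2, 102.9, 34.3, 14.7, 106.4.
Season total = 1250.2 DD.
Complete generations = ⌊1250.2 / 311⌋ = 4.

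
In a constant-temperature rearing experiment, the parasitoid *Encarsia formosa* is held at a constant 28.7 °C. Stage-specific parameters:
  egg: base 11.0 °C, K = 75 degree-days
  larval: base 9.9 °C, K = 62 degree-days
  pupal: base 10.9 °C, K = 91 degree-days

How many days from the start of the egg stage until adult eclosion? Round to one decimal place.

12.6 days

egg: 75 / (28.7 − 11.0) = 75 / 17.7 = 4.237 d.
larval: 62 / (28.7 − 9.9) = 62 / 18.8 = 3.298 d.
pupal: 91 / (28.7 − 10.9) = 91 / 17.8 = 5.112 d.
Sum = 12.648 ≈ 12.6 days.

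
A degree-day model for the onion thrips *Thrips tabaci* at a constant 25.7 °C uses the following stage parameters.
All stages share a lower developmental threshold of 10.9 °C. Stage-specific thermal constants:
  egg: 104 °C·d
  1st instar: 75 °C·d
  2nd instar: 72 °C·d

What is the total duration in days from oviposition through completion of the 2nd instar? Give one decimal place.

17.0 days

Daily accumulation at 25.7 °C = 25.7 − 10.9 = 14.8 DD/day.
Total K = 104 + 75 + 72 = 251 DD.
Total duration = 251 / 14.8 = 16.959 ≈ 17.0 days.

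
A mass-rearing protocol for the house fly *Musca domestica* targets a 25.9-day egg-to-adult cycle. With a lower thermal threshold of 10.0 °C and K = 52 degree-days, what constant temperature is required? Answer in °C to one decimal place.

Required daily accumulation = 52 / 25.9 = 2.008 DD/day.
T = T_base + 2.008 = 10.0 + 2.008 = 12.008 ≈ 12.0 °C.

12.0 °C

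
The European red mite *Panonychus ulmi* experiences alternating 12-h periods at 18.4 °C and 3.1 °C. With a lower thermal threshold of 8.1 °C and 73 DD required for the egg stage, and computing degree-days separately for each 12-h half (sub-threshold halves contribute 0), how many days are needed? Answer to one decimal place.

Day half: max(0, 18.4 − 8.1) × 0.5 = 10.3 × 0.5 = 5.15 DD.
Night half: max(0, 3.1 − 8.1) × 0.5 = 0.0 × 0.5 = 0.00 DD.
Per 24 h: 5.15 DD/day.
Duration = 73 / 5.15 = 14.175 ≈ 14.2 days.

14.2 days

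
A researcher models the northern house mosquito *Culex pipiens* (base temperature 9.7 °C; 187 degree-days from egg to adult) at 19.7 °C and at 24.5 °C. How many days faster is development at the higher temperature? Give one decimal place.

At 19.7 °C: 187 / (19.7 − 9.7) = 187 / 10.0 = 18.700 d.
At 24.5 °C: 187 / (24.5 − 9.7) = 187 / 14.8 = 12.635 d.
Difference = |18.700 − 12.635| = 6.065 ≈ 6.1 days.

6.1 days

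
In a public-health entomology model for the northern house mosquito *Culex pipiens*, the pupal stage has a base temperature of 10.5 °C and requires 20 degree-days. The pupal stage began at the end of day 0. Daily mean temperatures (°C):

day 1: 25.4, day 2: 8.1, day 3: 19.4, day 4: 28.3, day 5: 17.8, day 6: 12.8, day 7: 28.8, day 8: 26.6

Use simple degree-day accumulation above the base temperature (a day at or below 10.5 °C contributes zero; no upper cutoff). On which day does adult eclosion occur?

Daily DD above 10.5 °C: 14.9, 0.0, 8.9, 17.8, 7.3, 2.3, 18.3, 16.1.
Cumulative: 14.9, 14.9, 23.8, 41.6, 48.9, 51.2, 69.5, 85.6.
The total first reaches 20 DD on day 3.

day 3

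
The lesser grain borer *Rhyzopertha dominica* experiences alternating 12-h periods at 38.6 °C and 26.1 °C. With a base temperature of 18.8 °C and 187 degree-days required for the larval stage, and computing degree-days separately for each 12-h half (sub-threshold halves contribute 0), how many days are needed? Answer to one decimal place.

Day half: max(0, 38.6 − 18.8) × 0.5 = 19.8 × 0.5 = 9.90 DD.
Night half: max(0, 26.1 − 18.8) × 0.5 = 7.3 × 0.5 = 3.65 DD.
Per 24 h: 13.55 DD/day.
Duration = 187 / 13.55 = 13.801 ≈ 13.8 days.

13.8 days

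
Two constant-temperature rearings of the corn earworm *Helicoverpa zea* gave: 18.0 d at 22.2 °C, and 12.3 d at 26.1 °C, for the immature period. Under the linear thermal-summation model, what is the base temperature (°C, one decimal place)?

13.8 °C

Under the model K = D·(T − T_b), so D₁·(T₁ − T_b) = D₂·(T₂ − T_b).
18.0·(22.2 − T_b) = 12.3·(26.1 − T_b)
T_b = (18.0·22.2 − 12.3·26.1) / (18.0 − 12.3) = 78.57 / 5.7 = 13.784 °C ≈ 13.8 °C.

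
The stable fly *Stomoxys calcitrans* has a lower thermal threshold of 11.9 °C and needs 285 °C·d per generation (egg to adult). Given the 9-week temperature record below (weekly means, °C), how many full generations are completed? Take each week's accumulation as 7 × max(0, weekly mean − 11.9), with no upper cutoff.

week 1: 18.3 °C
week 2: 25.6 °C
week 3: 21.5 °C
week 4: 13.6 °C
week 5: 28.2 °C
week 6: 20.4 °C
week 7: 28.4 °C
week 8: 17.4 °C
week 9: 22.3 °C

2 generations

Weekly DD (7 × max(0, T̄ − 11.9)): 44.8, 95.9, 67.2, 11.9, 114.1, 59.5, 115.5, 38.5, 72.8.
Season total = 620.2 DD.
Complete generations = ⌊620.2 / 285⌋ = 2.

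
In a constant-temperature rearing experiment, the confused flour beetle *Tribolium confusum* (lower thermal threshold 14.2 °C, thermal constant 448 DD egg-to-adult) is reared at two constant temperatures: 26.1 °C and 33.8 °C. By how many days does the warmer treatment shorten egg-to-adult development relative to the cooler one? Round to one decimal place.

At 26.1 °C: 448 / (26.1 − 14.2) = 448 / 11.9 = 37.647 d.
At 33.8 °C: 448 / (33.8 − 14.2) = 448 / 19.6 = 22.857 d.
Difference = |37.647 − 22.857| = 14.790 ≈ 14.8 days.

14.8 days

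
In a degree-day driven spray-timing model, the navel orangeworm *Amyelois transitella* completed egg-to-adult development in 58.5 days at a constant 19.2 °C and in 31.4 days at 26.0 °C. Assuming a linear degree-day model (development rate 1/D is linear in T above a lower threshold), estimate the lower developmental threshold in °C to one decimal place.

Under the model K = D·(T − T_b), so D₁·(T₁ − T_b) = D₂·(T₂ − T_b).
58.5·(19.2 − T_b) = 31.4·(26.0 − T_b)
T_b = (58.5·19.2 − 31.4·26.0) / (58.5 − 31.4) = 306.80 / 27.1 = 11.321 °C ≈ 11.3 °C.

11.3 °C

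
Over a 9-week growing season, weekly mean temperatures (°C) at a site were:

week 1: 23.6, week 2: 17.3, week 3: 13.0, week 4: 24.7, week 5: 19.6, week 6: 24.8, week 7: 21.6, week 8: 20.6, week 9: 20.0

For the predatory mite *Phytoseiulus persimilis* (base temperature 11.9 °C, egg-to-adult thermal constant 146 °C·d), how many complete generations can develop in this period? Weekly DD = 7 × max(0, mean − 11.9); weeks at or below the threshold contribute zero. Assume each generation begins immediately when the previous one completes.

Weekly DD (7 × max(0, T̄ − 11.9)): 81.9, 37.8, 7.7, 89.6, 53.9, 90.3, 67.9, 60.9, 56.7.
Season total = 546.7 DD.
Complete generations = ⌊546.7 / 146⌋ = 3.

3 generations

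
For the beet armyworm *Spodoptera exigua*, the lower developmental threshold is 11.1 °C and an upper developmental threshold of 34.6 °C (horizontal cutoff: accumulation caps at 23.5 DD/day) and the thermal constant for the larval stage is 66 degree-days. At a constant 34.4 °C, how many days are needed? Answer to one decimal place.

Daily accumulation = 34.4 − 11.1 = 23.3 DD/day.
Duration = 66 / 23.3 = 2.833 ≈ 2.8 days.

2.8 days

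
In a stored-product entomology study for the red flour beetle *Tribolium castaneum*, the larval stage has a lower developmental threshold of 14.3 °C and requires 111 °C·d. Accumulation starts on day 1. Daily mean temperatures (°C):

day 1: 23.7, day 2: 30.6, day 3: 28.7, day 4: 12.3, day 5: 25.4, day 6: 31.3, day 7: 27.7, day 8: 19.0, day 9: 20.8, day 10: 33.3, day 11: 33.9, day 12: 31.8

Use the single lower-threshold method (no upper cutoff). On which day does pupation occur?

Daily DD above 14.3 °C: 9.4, 16.3, 14.4, 0.0, 11.1, 17.0, 13.4, 4.7, 6.5, 19.0, 19.6, 17.5.
Cumulative: 9.4, 25.7, 40.1, 40.1, 51.2, 68.2, 81.6, 86.3, 92.8, 111.8, 131.4, 148.9.
The total first reaches 111 DD on day 10.

day 10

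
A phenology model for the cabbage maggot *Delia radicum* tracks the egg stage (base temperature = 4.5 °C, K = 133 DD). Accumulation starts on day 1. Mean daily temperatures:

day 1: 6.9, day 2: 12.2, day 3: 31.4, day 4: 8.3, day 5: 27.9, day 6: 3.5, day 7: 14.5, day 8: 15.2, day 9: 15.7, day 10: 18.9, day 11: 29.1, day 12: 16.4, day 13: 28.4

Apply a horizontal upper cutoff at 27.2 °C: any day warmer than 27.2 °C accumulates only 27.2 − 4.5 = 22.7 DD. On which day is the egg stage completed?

Daily DD above 4.5 °C (capped at 22.7): 2.4, 7.7, 22.7, 3.8, 22.7, 0.0, 10.0, 10.7, 11.2, 14.4, 22.7, 11.9, 22.7.
Cumulative: 2.4, 10.1, 32.8, 36.6, 59.3, 59.3, 69.3, 80.0, 91.2, 105.6, 128.3, 140.2, 162.9.
The total first reaches 133 DD on day 12.

day 12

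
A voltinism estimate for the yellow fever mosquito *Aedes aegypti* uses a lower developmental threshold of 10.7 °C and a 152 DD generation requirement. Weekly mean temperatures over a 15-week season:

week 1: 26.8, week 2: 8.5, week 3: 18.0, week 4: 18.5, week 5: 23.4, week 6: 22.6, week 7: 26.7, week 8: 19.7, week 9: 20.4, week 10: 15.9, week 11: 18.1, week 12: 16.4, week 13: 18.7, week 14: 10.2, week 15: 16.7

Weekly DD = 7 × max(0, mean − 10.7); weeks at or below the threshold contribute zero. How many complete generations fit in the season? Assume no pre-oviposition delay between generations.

5 generations

Weekly DD (7 × max(0, T̄ − 10.7)): 112.7, 0.0, 51.1, 54.6, 88.9, 83.3, 112.0, 63.0, 67.9, 36.4, 51.8, 39.9, 56.0, 0.0, 42.0.
Season total = 859.6 DD.
Complete generations = ⌊859.6 / 152⌋ = 5.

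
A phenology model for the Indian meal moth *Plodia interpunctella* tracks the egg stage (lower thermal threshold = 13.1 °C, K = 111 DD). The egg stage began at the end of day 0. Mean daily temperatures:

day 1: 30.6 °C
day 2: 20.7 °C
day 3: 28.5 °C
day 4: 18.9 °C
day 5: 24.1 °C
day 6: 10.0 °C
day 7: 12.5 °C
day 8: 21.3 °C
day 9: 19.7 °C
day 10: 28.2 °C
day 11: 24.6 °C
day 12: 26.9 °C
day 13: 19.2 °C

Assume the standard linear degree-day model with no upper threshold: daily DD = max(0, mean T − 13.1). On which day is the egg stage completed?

day 12

Daily DD above 13.1 °C: 17.5, 7.6, 15.4, 5.8, 11.0, 0.0, 0.0, 8.2, 6.6, 15.1, 11.5, 13.8, 6.1.
Cumulative: 17.5, 25.1, 40.5, 46.3, 57.3, 57.3, 57.3, 65.5, 72.1, 87.2, 98.7, 112.5, 118.6.
The total first reaches 111 DD on day 12.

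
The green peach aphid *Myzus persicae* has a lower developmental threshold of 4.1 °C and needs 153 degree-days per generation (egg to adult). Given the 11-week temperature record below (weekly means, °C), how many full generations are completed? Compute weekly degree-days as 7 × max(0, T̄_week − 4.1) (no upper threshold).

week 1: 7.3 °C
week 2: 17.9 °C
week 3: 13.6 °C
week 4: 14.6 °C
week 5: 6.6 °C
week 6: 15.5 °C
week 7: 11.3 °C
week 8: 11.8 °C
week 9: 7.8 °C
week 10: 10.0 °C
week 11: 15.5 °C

Weekly DD (7 × max(0, T̄ − 4.1)): 22.4, 96.6, 66.5, 73.5, 17.5, 79.8, 50.4, 53.9, 25.9, 41.3, 79.8.
Season total = 607.6 DD.
Complete generations = ⌊607.6 / 153⌋ = 3.

3 generations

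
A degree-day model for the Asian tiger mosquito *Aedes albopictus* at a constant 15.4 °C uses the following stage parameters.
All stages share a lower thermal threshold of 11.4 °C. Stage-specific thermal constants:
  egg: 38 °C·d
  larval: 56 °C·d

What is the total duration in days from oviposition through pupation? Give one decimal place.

23.5 days

Daily accumulation at 15.4 °C = 15.4 − 11.4 = 4.0 DD/day.
Total K = 38 + 56 = 94 DD.
Total duration = 94 / 4.0 = 23.500 ≈ 23.5 days.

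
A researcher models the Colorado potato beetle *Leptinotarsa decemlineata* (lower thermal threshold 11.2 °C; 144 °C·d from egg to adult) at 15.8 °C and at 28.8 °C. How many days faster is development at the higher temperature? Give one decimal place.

At 15.8 °C: 144 / (15.8 − 11.2) = 144 / 4.6 = 31.304 d.
At 28.8 °C: 144 / (28.8 − 11.2) = 144 / 17.6 = 8.182 d.
Difference = |31.304 − 8.182| = 23.123 ≈ 23.1 days.

23.1 days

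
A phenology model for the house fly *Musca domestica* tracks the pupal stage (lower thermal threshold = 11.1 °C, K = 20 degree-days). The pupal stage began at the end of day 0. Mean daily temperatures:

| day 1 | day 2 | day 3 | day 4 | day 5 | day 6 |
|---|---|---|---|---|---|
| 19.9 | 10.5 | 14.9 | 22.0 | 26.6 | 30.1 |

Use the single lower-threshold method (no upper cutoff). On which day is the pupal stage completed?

Daily DD above 11.1 °C: 8.8, 0.0, 3.8, 10.9, 15.5, 19.0.
Cumulative: 8.8, 8.8, 12.6, 23.5, 39.0, 58.0.
The total first reaches 20 DD on day 4.

day 4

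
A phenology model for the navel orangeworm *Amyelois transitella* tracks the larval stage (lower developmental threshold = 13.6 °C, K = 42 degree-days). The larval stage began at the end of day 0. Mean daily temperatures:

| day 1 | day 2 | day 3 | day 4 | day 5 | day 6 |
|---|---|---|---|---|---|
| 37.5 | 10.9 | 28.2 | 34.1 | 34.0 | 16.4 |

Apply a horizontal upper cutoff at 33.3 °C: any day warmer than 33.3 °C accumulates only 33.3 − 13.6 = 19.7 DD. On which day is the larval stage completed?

Daily DD above 13.6 °C (capped at 19.7): 19.7, 0.0, 14.6, 19.7, 19.7, 2.8.
Cumulative: 19.7, 19.7, 34.3, 54.0, 73.7, 76.5.
The total first reaches 42 DD on day 4.

day 4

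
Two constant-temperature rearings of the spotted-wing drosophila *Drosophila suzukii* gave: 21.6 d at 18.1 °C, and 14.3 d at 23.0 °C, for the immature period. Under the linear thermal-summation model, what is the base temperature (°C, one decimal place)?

Equal thermal constants: D₁(T₁ − T_b) = D₂(T₂ − T_b).
21.6·(18.1 − T_b) = 14.3·(23.0 − T_b)
T_b = (21.6·18.1 − 14.3·23.0) / (21.6 − 14.3) = 62.06 / 7.3 = 8.501 °C ≈ 8.5 °C.

8.5 °C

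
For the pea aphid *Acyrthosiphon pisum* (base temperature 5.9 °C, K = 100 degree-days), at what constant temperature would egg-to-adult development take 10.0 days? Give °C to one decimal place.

15.9 °C

Required daily accumulation = 100 / 10.0 = 10.000 DD/day.
T = T_base + 10.000 = 5.9 + 10.000 = 15.900 ≈ 15.9 °C.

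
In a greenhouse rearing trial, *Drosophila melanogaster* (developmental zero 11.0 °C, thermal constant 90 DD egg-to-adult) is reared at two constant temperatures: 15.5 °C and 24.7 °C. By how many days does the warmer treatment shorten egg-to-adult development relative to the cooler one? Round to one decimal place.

At 15.5 °C: 90 / (15.5 − 11.0) = 90 / 4.5 = 20.000 d.
At 24.7 °C: 90 / (24.7 − 11.0) = 90 / 13.7 = 6.569 d.
Difference = |20.000 − 6.569| = 13.431 ≈ 13.4 days.

13.4 days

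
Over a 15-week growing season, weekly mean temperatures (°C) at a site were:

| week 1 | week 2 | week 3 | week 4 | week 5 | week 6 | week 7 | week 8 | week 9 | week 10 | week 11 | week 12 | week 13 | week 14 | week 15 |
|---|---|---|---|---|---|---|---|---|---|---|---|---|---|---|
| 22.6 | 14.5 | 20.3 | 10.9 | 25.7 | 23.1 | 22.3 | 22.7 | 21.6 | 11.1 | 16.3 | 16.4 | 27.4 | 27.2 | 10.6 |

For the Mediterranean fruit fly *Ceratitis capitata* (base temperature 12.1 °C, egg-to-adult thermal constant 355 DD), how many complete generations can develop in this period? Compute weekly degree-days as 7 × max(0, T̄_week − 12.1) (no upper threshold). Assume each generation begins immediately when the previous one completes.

2 generations

Weekly DD (7 × max(0, T̄ − 12.1)): 73.5, 16.8, 57.4, 0.0, 95.2, 77.0, 71.4, 74.2, 66.5, 0.0, 29.4, 30.1, 107.1, 105.7, 0.0.
Season total = 804.3 DD.
Complete generations = ⌊804.3 / 355⌋ = 2.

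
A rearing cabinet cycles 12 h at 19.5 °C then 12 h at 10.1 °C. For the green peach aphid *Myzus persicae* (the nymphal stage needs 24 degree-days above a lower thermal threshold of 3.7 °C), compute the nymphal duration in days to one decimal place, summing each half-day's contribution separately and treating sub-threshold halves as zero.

Day half: max(0, 19.5 − 3.7) × 0.5 = 15.8 × 0.5 = 7.90 DD.
Night half: max(0, 10.1 − 3.7) × 0.5 = 6.4 × 0.5 = 3.20 DD.
Per 24 h: 11.10 DD/day.
Duration = 24 / 11.10 = 2.162 ≈ 2.2 days.

2.2 days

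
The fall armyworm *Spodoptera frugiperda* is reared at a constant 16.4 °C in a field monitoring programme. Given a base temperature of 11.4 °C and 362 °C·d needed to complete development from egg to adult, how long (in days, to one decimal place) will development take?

Daily accumulation = 16.4 − 11.4 = 5.0 DD/day.
Duration = 362 / 5.0 = 72.400 ≈ 72.4 days.

72.4 days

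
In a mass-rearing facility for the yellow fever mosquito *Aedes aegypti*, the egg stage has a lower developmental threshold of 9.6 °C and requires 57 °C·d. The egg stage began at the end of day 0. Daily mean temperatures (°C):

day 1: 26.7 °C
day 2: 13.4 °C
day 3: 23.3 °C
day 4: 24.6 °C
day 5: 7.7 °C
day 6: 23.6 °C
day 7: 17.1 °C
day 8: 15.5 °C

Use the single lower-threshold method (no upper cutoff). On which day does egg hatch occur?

Daily DD above 9.6 °C: 17.1, 3.8, 13.7, 15.0, 0.0, 14.0, 7.5, 5.9.
Cumulative: 17.1, 20.9, 34.6, 49.6, 49.6, 63.6, 71.1, 77.0.
The total first reaches 57 DD on day 6.

day 6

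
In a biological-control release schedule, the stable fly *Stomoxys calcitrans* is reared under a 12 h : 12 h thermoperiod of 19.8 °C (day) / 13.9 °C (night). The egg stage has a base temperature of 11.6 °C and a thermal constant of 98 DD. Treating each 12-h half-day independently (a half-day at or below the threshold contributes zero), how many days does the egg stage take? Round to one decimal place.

18.7 days

Day half: max(0, 19.8 − 11.6) × 0.5 = 8.2 × 0.5 = 4.10 DD.
Night half: max(0, 13.9 − 11.6) × 0.5 = 2.3 × 0.5 = 1.15 DD.
Per 24 h: 5.25 DD/day.
Duration = 98 / 5.25 = 18.667 ≈ 18.7 days.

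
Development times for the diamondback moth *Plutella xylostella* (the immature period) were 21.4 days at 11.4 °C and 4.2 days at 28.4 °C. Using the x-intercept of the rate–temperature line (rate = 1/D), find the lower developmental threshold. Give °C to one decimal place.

7.2 °C

Equal thermal constants: D₁(T₁ − T_b) = D₂(T₂ − T_b).
21.4·(11.4 − T_b) = 4.2·(28.4 − T_b)
T_b = (21.4·11.4 − 4.2·28.4) / (21.4 − 4.2) = 124.68 / 17.2 = 7.249 °C ≈ 7.2 °C.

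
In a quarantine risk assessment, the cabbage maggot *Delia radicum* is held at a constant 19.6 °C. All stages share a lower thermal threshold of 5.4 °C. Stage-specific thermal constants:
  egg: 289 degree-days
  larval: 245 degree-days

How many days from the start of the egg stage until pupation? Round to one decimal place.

37.6 days

Daily accumulation at 19.6 °C = 19.6 − 5.4 = 14.2 DD/day.
Total K = 289 + 245 = 534 DD.
Total duration = 534 / 14.2 = 37.606 ≈ 37.6 days.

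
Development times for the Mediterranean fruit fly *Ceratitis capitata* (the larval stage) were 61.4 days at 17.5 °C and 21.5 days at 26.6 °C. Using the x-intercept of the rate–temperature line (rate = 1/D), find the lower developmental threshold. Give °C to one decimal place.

Under the model K = D·(T − T_b), so D₁·(T₁ − T_b) = D₂·(T₂ − T_b).
61.4·(17.5 − T_b) = 21.5·(26.6 − T_b)
T_b = (61.4·17.5 − 21.5·26.6) / (61.4 − 21.5) = 502.60 / 39.9 = 12.596 °C ≈ 12.6 °C.

12.6 °C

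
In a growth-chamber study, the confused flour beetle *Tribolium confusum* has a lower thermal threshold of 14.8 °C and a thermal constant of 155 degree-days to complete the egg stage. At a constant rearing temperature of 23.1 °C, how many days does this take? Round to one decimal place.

18.7 days

Daily accumulation = 23.1 − 14.8 = 8.3 DD/day.
Duration = 155 / 8.3 = 18.675 ≈ 18.7 days.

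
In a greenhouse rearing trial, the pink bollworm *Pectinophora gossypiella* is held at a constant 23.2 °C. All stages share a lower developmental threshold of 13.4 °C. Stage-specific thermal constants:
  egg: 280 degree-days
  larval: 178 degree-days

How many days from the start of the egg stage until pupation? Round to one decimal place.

46.7 days

Daily accumulation at 23.2 °C = 23.2 − 13.4 = 9.8 DD/day.
Total K = 280 + 178 = 458 DD.
Total duration = 458 / 9.8 = 46.735 ≈ 46.7 days.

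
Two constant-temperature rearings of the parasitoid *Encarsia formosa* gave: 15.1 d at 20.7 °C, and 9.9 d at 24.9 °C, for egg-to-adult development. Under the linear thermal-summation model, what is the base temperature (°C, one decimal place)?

Under the model K = D·(T − T_b), so D₁·(T₁ − T_b) = D₂·(T₂ − T_b).
15.1·(20.7 − T_b) = 9.9·(24.9 − T_b)
T_b = (15.1·20.7 − 9.9·24.9) / (15.1 − 9.9) = 66.06 / 5.2 = 12.704 °C ≈ 12.7 °C.

12.7 °C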